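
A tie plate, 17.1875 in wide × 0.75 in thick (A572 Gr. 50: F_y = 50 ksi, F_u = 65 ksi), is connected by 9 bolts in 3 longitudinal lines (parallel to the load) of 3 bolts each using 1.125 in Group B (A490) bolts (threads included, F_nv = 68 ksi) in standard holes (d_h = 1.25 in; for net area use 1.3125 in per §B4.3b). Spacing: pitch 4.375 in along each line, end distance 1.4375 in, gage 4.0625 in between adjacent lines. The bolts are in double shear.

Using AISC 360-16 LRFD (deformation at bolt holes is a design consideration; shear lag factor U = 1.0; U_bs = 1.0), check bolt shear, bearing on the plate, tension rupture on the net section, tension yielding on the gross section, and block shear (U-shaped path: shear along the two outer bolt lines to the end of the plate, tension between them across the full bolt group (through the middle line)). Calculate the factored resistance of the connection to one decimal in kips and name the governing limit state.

Bolt shear: A_b = π(1.125)²/4 = 0.99402 in². φR_n = 0.75 × 68 × 0.99402 × 9 × 2 = 912.5 kips.
Bearing (0.75 in plate, F_u = 65 ksi): end bolts L_c = 1.4375 − 1.25/2 = 0.8125, R_n = min(1.2×0.8125×0.75×65, 2.4×1.125×0.75×65) = 47.531 kips/bolt; interior L_c = 4.375 − 1.25 = 3.125, R_n = 131.63 kips/bolt. φR_n = 0.75 × (3×47.531 + 6×131.63) = 699.3 kips.
Tension rupture (net): A_n = (17.1875 − 3×1.3125)×0.75 = 9.9375 in² (U = 1.0, A_e = A_n). φR_n = 0.75 × 65 × 9.9375 = 484.5 kips.
Tension yield (gross): A_g = 17.1875×0.75 = 12.891 in². φR_n = 0.90 × 50 × 12.891 = 580.1 kips.
Block shear: shear path 2×[1.4375+2×4.375] = 2×10.1875 in, A_gv = 15.281, A_nv = 2×(10.1875 − 2.5×1.3125)×0.75 = 10.359 in²; tension across gage: (8.125 − 2×1.3125)×0.75 = 4.125 in². R_n = min(0.6×65×10.359, 0.6×50×15.281) + 1.0×65×4.125 = min(404, 458.43) + 268.13 = 672.13 kips. φR_n = 0.75 × 672.13 = 504.1 kips.
Governing: min(912.5, 699.3, 484.5, 580.1, 504.1) = 484.5 kips → net-section rupture.

484.5 kips (net-section rupture governs)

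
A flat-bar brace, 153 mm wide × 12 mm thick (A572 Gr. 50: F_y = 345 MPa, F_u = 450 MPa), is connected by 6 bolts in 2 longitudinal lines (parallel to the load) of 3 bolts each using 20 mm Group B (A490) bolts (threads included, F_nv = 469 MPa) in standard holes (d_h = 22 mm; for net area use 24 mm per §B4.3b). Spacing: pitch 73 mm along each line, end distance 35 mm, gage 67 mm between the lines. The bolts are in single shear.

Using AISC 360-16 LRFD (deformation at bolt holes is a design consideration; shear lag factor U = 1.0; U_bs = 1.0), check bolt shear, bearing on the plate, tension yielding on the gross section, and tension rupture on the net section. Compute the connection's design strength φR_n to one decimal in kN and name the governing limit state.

425.3 kN (net-section rupture governs)

Bolt shear: A_b = π(20)²/4 = 314.16 mm². φR_n = 0.75 × 469 × 314.16 × 6 × 1 = 663.0 kN.
Bearing (12 mm plate, F_u = 450 MPa): end bolts L_c = 35 − 22/2 = 24, R_n = min(1.2×24×12×450, 2.4×20×12×450) = 155.52 kN/bolt; interior L_c = 73 − 22 = 51, R_n = 259.2 kN/bolt. φR_n = 0.75 × (2×155.52 + 4×259.2) = 1010.9 kN.
Tension yield (gross): A_g = 153×12 = 1836 mm². φR_n = 0.90 × 345 × 1836 = 570.1 kN.
Tension rupture (net): A_n = (153 − 2×24)×12 = 1260 mm² (U = 1.0, A_e = A_n). φR_n = 0.75 × 450 × 1260 = 425.3 kN.
Governing: min(663.0, 1010.9, 570.1, 425.3) = 425.3 kN → net-section rupture.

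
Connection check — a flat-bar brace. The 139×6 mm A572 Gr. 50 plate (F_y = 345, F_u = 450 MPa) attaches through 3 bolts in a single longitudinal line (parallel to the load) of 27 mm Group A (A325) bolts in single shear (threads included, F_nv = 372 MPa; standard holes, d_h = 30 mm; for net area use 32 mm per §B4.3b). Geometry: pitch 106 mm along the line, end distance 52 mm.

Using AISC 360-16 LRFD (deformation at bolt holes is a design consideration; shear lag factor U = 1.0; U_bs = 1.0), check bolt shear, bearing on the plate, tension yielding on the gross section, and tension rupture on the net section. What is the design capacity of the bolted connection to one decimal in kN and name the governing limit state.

216.7 kN (net-section rupture governs)

Bolt shear: A_b = π(27)²/4 = 572.56 mm². φR_n = 0.75 × 372 × 572.56 × 3 × 1 = 479.2 kN.
Bearing (6 mm plate, F_u = 450 MPa): end bolts L_c = 52 − 30/2 = 37, R_n = min(1.2×37×6×450, 2.4×27×6×450) = 119.88 kN/bolt; interior L_c = 106 − 30 = 76, R_n = 174.96 kN/bolt. φR_n = 0.75 × (1×119.88 + 2×174.96) = 352.4 kN.
Tension yield (gross): A_g = 139×6 = 834 mm². φR_n = 0.90 × 345 × 834 = 259.0 kN.
Tension rupture (net): A_n = (139 − 1×32)×6 = 642 mm² (U = 1.0, A_e = A_n). φR_n = 0.75 × 450 × 642 = 216.7 kN.
Governing: min(479.2, 352.4, 259.0, 216.7) = 216.7 kN → net-section rupture.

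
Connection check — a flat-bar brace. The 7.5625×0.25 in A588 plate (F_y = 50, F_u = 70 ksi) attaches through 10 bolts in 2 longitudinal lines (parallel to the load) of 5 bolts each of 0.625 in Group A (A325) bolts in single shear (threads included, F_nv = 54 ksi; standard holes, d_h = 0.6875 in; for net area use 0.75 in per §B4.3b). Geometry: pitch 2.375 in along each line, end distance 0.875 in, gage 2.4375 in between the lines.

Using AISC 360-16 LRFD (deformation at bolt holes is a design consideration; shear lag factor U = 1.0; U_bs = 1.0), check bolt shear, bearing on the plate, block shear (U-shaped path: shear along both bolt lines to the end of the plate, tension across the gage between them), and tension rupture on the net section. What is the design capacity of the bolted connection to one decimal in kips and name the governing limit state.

Bolt shear: A_b = π(0.625)²/4 = 0.3068 in². φR_n = 0.75 × 54 × 0.3068 × 10 × 1 = 124.3 kips.
Bearing (0.25 in plate, F_u = 70 ksi): end bolts L_c = 0.875 − 0.6875/2 = 0.53125, R_n = min(1.2×0.53125×0.25×70, 2.4×0.625×0.25×70) = 11.156 kips/bolt; interior L_c = 2.375 − 0.6875 = 1.6875, R_n = 26.25 kips/bolt. φR_n = 0.75 × (2×11.156 + 8×26.25) = 174.2 kips.
Block shear: shear path 2×[0.875+4×2.375] = 2×10.375 in, A_gv = 5.1875, A_nv = 2×(10.375 − 4.5×0.75)×0.25 = 3.5 in²; tension across gage: (2.4375 − 1×0.75)×0.25 = 0.42188 in². R_n = min(0.6×70×3.5, 0.6×50×5.1875) + 1.0×70×0.42188 = min(147, 155.63) + 29.532 = 176.53 kips. φR_n = 0.75 × 176.53 = 132.4 kips.
Tension rupture (net): A_n = (7.5625 − 2×0.75)×0.25 = 1.5156 in² (U = 1.0, A_e = A_n). φR_n = 0.75 × 70 × 1.5156 = 79.6 kips.
Governing: min(124.3, 174.2, 132.4, 79.6) = 79.6 kips → net-section rupture.

79.6 kips (net-section rupture governs)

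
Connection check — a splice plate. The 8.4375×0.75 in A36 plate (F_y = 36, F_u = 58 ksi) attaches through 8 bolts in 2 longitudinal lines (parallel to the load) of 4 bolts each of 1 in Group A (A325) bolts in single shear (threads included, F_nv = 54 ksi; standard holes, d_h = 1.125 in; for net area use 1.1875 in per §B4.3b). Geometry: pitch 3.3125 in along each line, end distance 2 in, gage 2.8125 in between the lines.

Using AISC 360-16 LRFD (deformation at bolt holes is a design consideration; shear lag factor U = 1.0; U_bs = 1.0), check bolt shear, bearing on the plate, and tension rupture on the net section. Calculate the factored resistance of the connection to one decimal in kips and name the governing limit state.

Bolt shear: A_b = π(1)²/4 = 0.7854 in². φR_n = 0.75 × 54 × 0.7854 × 8 × 1 = 254.5 kips.
Bearing (0.75 in plate, F_u = 58 ksi): end bolts L_c = 2 − 1.125/2 = 1.4375, R_n = min(1.2×1.4375×0.75×58, 2.4×1×0.75×58) = 75.038 kips/bolt; interior L_c = 3.3125 − 1.125 = 2.1875, R_n = 104.4 kips/bolt. φR_n = 0.75 × (2×75.038 + 6×104.4) = 582.4 kips.
Tension rupture (net): A_n = (8.4375 − 2×1.1875)×0.75 = 4.5469 in² (U = 1.0, A_e = A_n). φR_n = 0.75 × 58 × 4.5469 = 197.8 kips.
Governing: min(254.5, 582.4, 197.8) = 197.8 kips → net-section rupture.

197.8 kips (net-section rupture governs)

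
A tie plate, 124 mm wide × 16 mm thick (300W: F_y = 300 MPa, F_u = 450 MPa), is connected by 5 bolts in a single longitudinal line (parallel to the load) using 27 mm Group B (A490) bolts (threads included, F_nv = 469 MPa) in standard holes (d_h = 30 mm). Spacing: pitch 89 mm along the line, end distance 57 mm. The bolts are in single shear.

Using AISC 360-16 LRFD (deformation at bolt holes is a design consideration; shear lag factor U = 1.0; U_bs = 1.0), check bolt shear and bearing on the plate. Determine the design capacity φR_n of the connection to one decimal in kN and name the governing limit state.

1007.0 kN (bolt shear governs)

Bolt shear: A_b = π(27)²/4 = 572.56 mm². φR_n = 0.75 × 469 × 572.56 × 5 × 1 = 1007.0 kN.
Bearing (16 mm plate, F_u = 450 MPa): end bolts L_c = 57 − 30/2 = 42, R_n = min(1.2×42×16×450, 2.4×27×16×450) = 362.88 kN/bolt; interior L_c = 89 − 30 = 59, R_n = 466.56 kN/bolt. φR_n = 0.75 × (1×362.88 + 4×466.56) = 1671.8 kN.
Governing: min(1007.0, 1671.8) = 1007.0 kN → bolt shear.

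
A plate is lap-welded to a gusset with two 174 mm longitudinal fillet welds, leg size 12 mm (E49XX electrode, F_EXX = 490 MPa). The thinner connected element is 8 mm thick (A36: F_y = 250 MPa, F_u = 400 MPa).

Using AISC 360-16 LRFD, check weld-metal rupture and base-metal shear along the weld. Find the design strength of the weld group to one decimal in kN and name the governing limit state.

417.6 kN (base-metal shear governs)

Weld metal: throat = 0.707×12 = 8.484 mm, L = 2×174 = 348 mm. φR_n = 0.75 × 0.6 × 490 × 8.484 × 348 = 651.0 kN.
Base metal shear (8 mm plate): yield φR_n = 1.0×0.6×250×8×348 = 417.6 kN; rupture φR_n = 0.75×0.6×400×8×348 = 501.1 kN; take 417.6 kN (yield).
Governing: min(651.0, 417.6) = 417.6 kN → base-metal shear.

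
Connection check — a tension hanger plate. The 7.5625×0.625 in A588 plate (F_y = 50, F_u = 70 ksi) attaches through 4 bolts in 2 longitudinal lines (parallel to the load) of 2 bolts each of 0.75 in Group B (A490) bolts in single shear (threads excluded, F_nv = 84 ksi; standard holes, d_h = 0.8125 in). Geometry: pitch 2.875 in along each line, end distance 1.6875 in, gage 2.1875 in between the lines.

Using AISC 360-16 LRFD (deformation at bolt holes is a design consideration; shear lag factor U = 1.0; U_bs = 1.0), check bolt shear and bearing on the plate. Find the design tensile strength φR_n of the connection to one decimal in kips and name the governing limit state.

111.3 kips (bolt shear governs)

Bolt shear: A_b = π(0.75)²/4 = 0.44179 in². φR_n = 0.75 × 84 × 0.44179 × 4 × 1 = 111.3 kips.
Bearing (0.625 in plate, F_u = 70 ksi): end bolts L_c = 1.6875 − 0.8125/2 = 1.28125, R_n = min(1.2×1.28125×0.625×70, 2.4×0.75×0.625×70) = 67.266 kips/bolt; interior L_c = 2.875 − 0.8125 = 2.0625, R_n = 78.75 kips/bolt. φR_n = 0.75 × (2×67.266 + 2×78.75) = 219.0 kips.
Governing: min(111.3, 219.0) = 111.3 kips → bolt shear.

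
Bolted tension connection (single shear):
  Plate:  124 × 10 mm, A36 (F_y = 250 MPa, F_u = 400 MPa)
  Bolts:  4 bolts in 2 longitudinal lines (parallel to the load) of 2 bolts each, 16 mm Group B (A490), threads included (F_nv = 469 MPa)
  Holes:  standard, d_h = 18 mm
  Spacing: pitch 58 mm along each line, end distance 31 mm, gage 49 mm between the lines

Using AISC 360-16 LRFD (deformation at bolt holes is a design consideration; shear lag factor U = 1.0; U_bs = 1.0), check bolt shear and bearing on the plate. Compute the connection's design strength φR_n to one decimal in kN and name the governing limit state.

282.9 kN (bolt shear governs)

Bolt shear: A_b = π(16)²/4 = 201.06 mm². φR_n = 0.75 × 469 × 201.06 × 4 × 1 = 282.9 kN.
Bearing (10 mm plate, F_u = 400 MPa): end bolts L_c = 31 − 18/2 = 22, R_n = min(1.2×22×10×400, 2.4×16×10×400) = 105.6 kN/bolt; interior L_c = 58 − 18 = 40, R_n = 153.6 kN/bolt. φR_n = 0.75 × (2×105.6 + 2×153.6) = 388.8 kN.
Governing: min(282.9, 388.8) = 282.9 kN → bolt shear.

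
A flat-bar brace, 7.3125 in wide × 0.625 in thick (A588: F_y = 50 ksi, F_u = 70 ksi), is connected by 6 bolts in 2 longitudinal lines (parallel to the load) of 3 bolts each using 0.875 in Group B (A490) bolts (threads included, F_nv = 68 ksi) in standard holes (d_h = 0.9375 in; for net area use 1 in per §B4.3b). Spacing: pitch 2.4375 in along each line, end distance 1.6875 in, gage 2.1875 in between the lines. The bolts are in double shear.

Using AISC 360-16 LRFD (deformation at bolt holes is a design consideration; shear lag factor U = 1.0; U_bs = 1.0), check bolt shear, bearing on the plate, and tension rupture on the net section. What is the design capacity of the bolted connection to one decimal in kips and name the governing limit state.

174.3 kips (net-section rupture governs)

Bolt shear: A_b = π(0.875)²/4 = 0.60132 in². φR_n = 0.75 × 68 × 0.60132 × 6 × 2 = 368.0 kips.
Bearing (0.625 in plate, F_u = 70 ksi): end bolts L_c = 1.6875 − 0.9375/2 = 1.21875, R_n = min(1.2×1.21875×0.625×70, 2.4×0.875×0.625×70) = 63.984 kips/bolt; interior L_c = 2.4375 − 0.9375 = 1.5, R_n = 78.75 kips/bolt. φR_n = 0.75 × (2×63.984 + 4×78.75) = 332.2 kips.
Tension rupture (net): A_n = (7.3125 − 2×1)×0.625 = 3.3203 in² (U = 1.0, A_e = A_n). φR_n = 0.75 × 70 × 3.3203 = 174.3 kips.
Governing: min(368.0, 332.2, 174.3) = 174.3 kips → net-section rupture.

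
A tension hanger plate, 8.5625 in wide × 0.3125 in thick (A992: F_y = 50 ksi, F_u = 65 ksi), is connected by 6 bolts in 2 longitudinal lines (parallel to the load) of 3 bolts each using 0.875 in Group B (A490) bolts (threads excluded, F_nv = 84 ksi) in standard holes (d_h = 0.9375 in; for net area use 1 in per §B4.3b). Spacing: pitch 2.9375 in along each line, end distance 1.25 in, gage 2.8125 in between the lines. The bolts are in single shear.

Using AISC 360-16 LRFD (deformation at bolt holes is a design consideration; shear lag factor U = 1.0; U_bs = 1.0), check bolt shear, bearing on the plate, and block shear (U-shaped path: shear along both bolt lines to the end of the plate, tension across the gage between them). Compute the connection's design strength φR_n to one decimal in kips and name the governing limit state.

112.2 kips (block shear governs)

Bolt shear: A_b = π(0.875)²/4 = 0.60132 in². φR_n = 0.75 × 84 × 0.60132 × 6 × 1 = 227.3 kips.
Bearing (0.3125 in plate, F_u = 65 ksi): end bolts L_c = 1.25 − 0.9375/2 = 0.78125, R_n = min(1.2×0.78125×0.3125×65, 2.4×0.875×0.3125×65) = 19.043 kips/bolt; interior L_c = 2.9375 − 0.9375 = 2, R_n = 42.656 kips/bolt. φR_n = 0.75 × (2×19.043 + 4×42.656) = 156.5 kips.
Block shear: shear path 2×[1.25+2×2.9375] = 2×7.125 in, A_gv = 4.4531, A_nv = 2×(7.125 − 2.5×1)×0.3125 = 2.8906 in²; tension across gage: (2.8125 − 1×1)×0.3125 = 0.56641 in². R_n = min(0.6×65×2.8906, 0.6×50×4.4531) + 1.0×65×0.56641 = min(112.73, 133.59) + 36.817 = 149.55 kips. φR_n = 0.75 × 149.55 = 112.2 kips.
Governing: min(227.3, 156.5, 112.2) = 112.2 kips → block shear.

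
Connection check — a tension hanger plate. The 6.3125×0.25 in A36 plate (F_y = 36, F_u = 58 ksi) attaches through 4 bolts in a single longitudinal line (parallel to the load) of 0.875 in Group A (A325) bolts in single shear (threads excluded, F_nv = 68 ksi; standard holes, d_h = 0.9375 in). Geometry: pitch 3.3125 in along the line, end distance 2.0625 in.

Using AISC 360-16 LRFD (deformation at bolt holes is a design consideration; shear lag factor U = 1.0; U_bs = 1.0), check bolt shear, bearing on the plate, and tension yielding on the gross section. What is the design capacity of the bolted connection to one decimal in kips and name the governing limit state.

51.1 kips (gross-section yield governs)

Bolt shear: A_b = π(0.875)²/4 = 0.60132 in². φR_n = 0.75 × 68 × 0.60132 × 4 × 1 = 122.7 kips.
Bearing (0.25 in plate, F_u = 58 ksi): end bolts L_c = 2.0625 − 0.9375/2 = 1.59375, R_n = min(1.2×1.59375×0.25×58, 2.4×0.875×0.25×58) = 27.731 kips/bolt; interior L_c = 3.3125 − 0.9375 = 2.375, R_n = 30.45 kips/bolt. φR_n = 0.75 × (1×27.731 + 3×30.45) = 89.3 kips.
Tension yield (gross): A_g = 6.3125×0.25 = 1.5781 in². φR_n = 0.90 × 36 × 1.5781 = 51.1 kips.
Governing: min(122.7, 89.3, 51.1) = 51.1 kips → gross-section yield.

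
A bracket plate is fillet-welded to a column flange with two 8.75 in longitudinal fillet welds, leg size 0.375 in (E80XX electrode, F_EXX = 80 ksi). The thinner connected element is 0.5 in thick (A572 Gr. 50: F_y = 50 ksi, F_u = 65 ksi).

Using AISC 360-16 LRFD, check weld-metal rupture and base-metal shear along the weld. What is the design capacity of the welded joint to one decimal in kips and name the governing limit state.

Weld metal: throat = 0.707×0.375 = 0.26513 in, L = 2×8.75 = 17.5 in. φR_n = 0.75 × 0.6 × 80 × 0.26513 × 17.5 = 167.0 kips.
Base metal shear (0.5 in plate): yield φR_n = 1.0×0.6×50×0.5×17.5 = 262.5 kips; rupture φR_n = 0.75×0.6×65×0.5×17.5 = 255.9 kips; take 255.9 kips (rupture).
Governing: min(167.0, 255.9) = 167.0 kips → weld metal.

167.0 kips (weld metal governs)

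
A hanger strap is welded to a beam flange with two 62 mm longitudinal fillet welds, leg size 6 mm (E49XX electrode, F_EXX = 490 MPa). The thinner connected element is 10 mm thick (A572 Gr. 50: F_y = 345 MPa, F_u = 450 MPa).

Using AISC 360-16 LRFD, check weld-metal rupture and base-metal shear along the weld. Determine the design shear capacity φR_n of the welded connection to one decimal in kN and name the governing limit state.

Weld metal: throat = 0.707×6 = 4.242 mm, L = 2×62 = 124 mm. φR_n = 0.75 × 0.6 × 490 × 4.242 × 124 = 116.0 kN.
Base metal shear (10 mm plate): yield φR_n = 1.0×0.6×345×10×124 = 256.7 kN; rupture φR_n = 0.75×0.6×450×10×124 = 251.1 kN; take 251.1 kN (rupture).
Governing: min(116.0, 251.1) = 116.0 kN → weld metal.

116.0 kN (weld metal governs)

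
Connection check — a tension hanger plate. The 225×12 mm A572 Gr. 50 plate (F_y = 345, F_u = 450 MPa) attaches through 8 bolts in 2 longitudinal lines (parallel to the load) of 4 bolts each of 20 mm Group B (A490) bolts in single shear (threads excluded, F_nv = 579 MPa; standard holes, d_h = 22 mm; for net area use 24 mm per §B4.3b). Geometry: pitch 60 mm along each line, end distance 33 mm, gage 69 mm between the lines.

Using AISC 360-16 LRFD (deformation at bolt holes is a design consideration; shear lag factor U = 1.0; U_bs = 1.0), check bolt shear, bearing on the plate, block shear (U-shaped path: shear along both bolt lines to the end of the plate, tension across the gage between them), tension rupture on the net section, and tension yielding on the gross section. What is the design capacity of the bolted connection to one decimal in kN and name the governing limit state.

716.9 kN (net-section rupture governs)

Bolt shear: A_b = π(20)²/4 = 314.16 mm². φR_n = 0.75 × 579 × 314.16 × 8 × 1 = 1091.4 kN.
Bearing (12 mm plate, F_u = 450 MPa): end bolts L_c = 33 − 22/2 = 22, R_n = min(1.2×22×12×450, 2.4×20×12×450) = 142.56 kN/bolt; interior L_c = 60 − 22 = 38, R_n = 246.24 kN/bolt. φR_n = 0.75 × (2×142.56 + 6×246.24) = 1321.9 kN.
Block shear: shear path 2×[33+3×60] = 2×213 mm, A_gv = 5112, A_nv = 2×(213 − 3.5×24)×12 = 3096 mm²; tension across gage: (69 − 1×24)×12 = 540 mm². R_n = min(0.6×450×3096, 0.6×345×5112) + 1.0×450×540 = min(835.92, 1058.2) + 243 = 1078.9 kN. φR_n = 0.75 × 1078.9 = 809.2 kN.
Tension rupture (net): A_n = (225 − 2×24)×12 = 2124 mm² (U = 1.0, A_e = A_n). φR_n = 0.75 × 450 × 2124 = 716.9 kN.
Tension yield (gross): A_g = 225×12 = 2700 mm². φR_n = 0.90 × 345 × 2700 = 838.4 kN.
Governing: min(1091.4, 1321.9, 809.2, 716.9, 838.4) = 716.9 kN → net-section rupture.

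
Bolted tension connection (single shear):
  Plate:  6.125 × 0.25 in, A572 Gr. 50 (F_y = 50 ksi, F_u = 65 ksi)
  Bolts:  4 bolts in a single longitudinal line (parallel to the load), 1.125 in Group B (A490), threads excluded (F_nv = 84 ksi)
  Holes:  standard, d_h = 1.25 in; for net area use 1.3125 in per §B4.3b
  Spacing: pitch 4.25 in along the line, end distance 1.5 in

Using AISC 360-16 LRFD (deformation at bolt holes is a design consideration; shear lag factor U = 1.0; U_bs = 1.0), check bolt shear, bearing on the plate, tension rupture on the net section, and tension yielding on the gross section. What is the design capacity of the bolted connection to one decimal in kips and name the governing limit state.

58.7 kips (net-section rupture governs)

Bolt shear: A_b = π(1.125)²/4 = 0.99402 in². φR_n = 0.75 × 84 × 0.99402 × 4 × 1 = 250.5 kips.
Bearing (0.25 in plate, F_u = 65 ksi): end bolts L_c = 1.5 − 1.25/2 = 0.875, R_n = min(1.2×0.875×0.25×65, 2.4×1.125×0.25×65) = 17.063 kips/bolt; interior L_c = 4.25 − 1.25 = 3, R_n = 43.875 kips/bolt. φR_n = 0.75 × (1×17.063 + 3×43.875) = 111.5 kips.
Tension rupture (net): A_n = (6.125 − 1×1.3125)×0.25 = 1.2031 in² (U = 1.0, A_e = A_n). φR_n = 0.75 × 65 × 1.2031 = 58.7 kips.
Tension yield (gross): A_g = 6.125×0.25 = 1.5313 in². φR_n = 0.90 × 50 × 1.5313 = 68.9 kips.
Governing: min(250.5, 111.5, 58.7, 68.9) = 58.7 kips → net-section rupture.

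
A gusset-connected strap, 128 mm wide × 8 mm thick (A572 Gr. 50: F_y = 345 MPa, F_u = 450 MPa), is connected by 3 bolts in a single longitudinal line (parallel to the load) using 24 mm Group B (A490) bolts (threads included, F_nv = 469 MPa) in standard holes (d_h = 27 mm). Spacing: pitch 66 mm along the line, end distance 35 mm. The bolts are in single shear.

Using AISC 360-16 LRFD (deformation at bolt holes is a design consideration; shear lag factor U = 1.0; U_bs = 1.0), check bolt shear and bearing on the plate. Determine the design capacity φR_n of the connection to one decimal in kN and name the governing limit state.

Bolt shear: A_b = π(24)²/4 = 452.39 mm². φR_n = 0.75 × 469 × 452.39 × 3 × 1 = 477.4 kN.
Bearing (8 mm plate, F_u = 450 MPa): end bolts L_c = 35 − 27/2 = 21.5, R_n = min(1.2×21.5×8×450, 2.4×24×8×450) = 92.88 kN/bolt; interior L_c = 66 − 27 = 39, R_n = 168.48 kN/bolt. φR_n = 0.75 × (1×92.88 + 2×168.48) = 322.4 kN.
Governing: min(477.4, 322.4) = 322.4 kN → bearing.

322.4 kN (bearing governs)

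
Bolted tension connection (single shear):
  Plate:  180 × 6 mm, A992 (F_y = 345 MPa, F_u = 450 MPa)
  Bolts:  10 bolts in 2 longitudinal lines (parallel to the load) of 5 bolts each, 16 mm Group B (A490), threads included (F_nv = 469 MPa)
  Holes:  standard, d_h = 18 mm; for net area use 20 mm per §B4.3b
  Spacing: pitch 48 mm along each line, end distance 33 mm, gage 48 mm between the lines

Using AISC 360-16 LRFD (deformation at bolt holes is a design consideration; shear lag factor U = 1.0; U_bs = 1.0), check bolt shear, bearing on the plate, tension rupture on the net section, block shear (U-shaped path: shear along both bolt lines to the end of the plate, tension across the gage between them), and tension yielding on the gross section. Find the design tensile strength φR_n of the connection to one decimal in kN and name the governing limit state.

Bolt shear: A_b = π(16)²/4 = 201.06 mm². φR_n = 0.75 × 469 × 201.06 × 10 × 1 = 707.2 kN.
Bearing (6 mm plate, F_u = 450 MPa): end bolts L_c = 33 − 18/2 = 24, R_n = min(1.2×24×6×450, 2.4×16×6×450) = 77.76 kN/bolt; interior L_c = 48 − 18 = 30, R_n = 97.2 kN/bolt. φR_n = 0.75 × (2×77.76 + 8×97.2) = 699.8 kN.
Tension rupture (net): A_n = (180 − 2×20)×6 = 840 mm² (U = 1.0, A_e = A_n). φR_n = 0.75 × 450 × 840 = 283.5 kN.
Block shear: shear path 2×[33+4×48] = 2×225 mm, A_gv = 2700, A_nv = 2×(225 − 4.5×20)×6 = 1620 mm²; tension across gage: (48 − 1×20)×6 = 168 mm². R_n = min(0.6×450×1620, 0.6×345×2700) + 1.0×450×168 = min(437.4, 558.9) + 75.6 = 513 kN. φR_n = 0.75 × 513 = 384.8 kN.
Tension yield (gross): A_g = 180×6 = 1080 mm². φR_n = 0.90 × 345 × 1080 = 335.3 kN.
Governing: min(707.2, 699.8, 283.5, 384.8, 335.3) = 283.5 kN → net-section rupture.

283.5 kN (net-section rupture governs)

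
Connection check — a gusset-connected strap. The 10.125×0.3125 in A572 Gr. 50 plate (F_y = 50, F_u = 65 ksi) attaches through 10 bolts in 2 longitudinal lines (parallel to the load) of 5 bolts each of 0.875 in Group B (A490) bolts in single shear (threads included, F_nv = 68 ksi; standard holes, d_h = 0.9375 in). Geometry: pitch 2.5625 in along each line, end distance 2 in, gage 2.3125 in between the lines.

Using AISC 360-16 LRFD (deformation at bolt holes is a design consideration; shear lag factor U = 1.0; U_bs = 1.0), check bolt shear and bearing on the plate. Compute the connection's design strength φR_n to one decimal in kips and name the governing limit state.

Bolt shear: A_b = π(0.875)²/4 = 0.60132 in². φR_n = 0.75 × 68 × 0.60132 × 10 × 1 = 306.7 kips.
Bearing (0.3125 in plate, F_u = 65 ksi): end bolts L_c = 2 − 0.9375/2 = 1.53125, R_n = min(1.2×1.53125×0.3125×65, 2.4×0.875×0.3125×65) = 37.324 kips/bolt; interior L_c = 2.5625 − 0.9375 = 1.625, R_n = 39.609 kips/bolt. φR_n = 0.75 × (2×37.324 + 8×39.609) = 293.6 kips.
Governing: min(306.7, 293.6) = 293.6 kips → bearing.

293.6 kips (bearing governs)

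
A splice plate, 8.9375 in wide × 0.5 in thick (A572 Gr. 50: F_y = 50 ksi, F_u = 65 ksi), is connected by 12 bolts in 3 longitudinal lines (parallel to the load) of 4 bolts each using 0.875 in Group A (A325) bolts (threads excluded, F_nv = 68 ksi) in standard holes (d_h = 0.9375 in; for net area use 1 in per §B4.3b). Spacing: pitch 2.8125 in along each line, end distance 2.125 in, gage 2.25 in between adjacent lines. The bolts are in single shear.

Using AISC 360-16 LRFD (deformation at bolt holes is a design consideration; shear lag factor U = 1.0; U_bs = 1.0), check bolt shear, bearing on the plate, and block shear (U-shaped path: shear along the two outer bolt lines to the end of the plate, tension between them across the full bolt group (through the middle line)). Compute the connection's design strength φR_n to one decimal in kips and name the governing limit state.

267.5 kips (block shear governs)

Bolt shear: A_b = π(0.875)²/4 = 0.60132 in². φR_n = 0.75 × 68 × 0.60132 × 12 × 1 = 368.0 kips.
Bearing (0.5 in plate, F_u = 65 ksi): end bolts L_c = 2.125 − 0.9375/2 = 1.65625, R_n = min(1.2×1.65625×0.5×65, 2.4×0.875×0.5×65) = 64.594 kips/bolt; interior L_c = 2.8125 − 0.9375 = 1.875, R_n = 68.25 kips/bolt. φR_n = 0.75 × (3×64.594 + 9×68.25) = 606.0 kips.
Block shear: shear path 2×[2.125+3×2.8125] = 2×10.5625 in, A_gv = 10.563, A_nv = 2×(10.5625 − 3.5×1)×0.5 = 7.0625 in²; tension across gage: (4.5 − 2×1)×0.5 = 1.25 in². R_n = min(0.6×65×7.0625, 0.6×50×10.563) + 1.0×65×1.25 = min(275.44, 316.89) + 81.25 = 356.69 kips. φR_n = 0.75 × 356.69 = 267.5 kips.
Governing: min(368.0, 606.0, 267.5) = 267.5 kips → block shear.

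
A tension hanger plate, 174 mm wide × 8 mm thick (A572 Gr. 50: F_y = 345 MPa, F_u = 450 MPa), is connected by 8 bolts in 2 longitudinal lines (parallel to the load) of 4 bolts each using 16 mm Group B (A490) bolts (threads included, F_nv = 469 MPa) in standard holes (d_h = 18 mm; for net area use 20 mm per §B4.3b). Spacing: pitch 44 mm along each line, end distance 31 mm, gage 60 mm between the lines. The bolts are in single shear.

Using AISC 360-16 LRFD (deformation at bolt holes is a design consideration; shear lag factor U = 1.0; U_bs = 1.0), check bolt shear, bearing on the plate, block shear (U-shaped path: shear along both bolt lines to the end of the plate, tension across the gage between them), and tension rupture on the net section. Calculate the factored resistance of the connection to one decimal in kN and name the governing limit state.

361.8 kN (net-section rupture governs)

Bolt shear: A_b = π(16)²/4 = 201.06 mm². φR_n = 0.75 × 469 × 201.06 × 8 × 1 = 565.8 kN.
Bearing (8 mm plate, F_u = 450 MPa): end bolts L_c = 31 − 18/2 = 22, R_n = min(1.2×22×8×450, 2.4×16×8×450) = 95.04 kN/bolt; interior L_c = 44 − 18 = 26, R_n = 112.32 kN/bolt. φR_n = 0.75 × (2×95.04 + 6×112.32) = 648.0 kN.
Block shear: shear path 2×[31+3×44] = 2×163 mm, A_gv = 2608, A_nv = 2×(163 − 3.5×20)×8 = 1488 mm²; tension across gage: (60 − 1×20)×8 = 320 mm². R_n = min(0.6×450×1488, 0.6×345×2608) + 1.0×450×320 = min(401.76, 539.86) + 144 = 545.76 kN. φR_n = 0.75 × 545.76 = 409.3 kN.
Tension rupture (net): A_n = (174 − 2×20)×8 = 1072 mm² (U = 1.0, A_e = A_n). φR_n = 0.75 × 450 × 1072 = 361.8 kN.
Governing: min(565.8, 648.0, 409.3, 361.8) = 361.8 kN → net-section rupture.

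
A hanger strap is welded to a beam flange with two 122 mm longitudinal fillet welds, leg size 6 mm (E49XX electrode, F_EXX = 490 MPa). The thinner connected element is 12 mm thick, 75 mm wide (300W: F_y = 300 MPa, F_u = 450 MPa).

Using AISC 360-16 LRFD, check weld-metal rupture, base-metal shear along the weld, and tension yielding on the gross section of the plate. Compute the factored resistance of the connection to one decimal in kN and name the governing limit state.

Weld metal: throat = 0.707×6 = 4.242 mm, L = 2×122 = 244 mm. φR_n = 0.75 × 0.6 × 490 × 4.242 × 244 = 228.2 kN.
Base metal shear (12 mm plate): yield φR_n = 1.0×0.6×300×12×244 = 527.0 kN; rupture φR_n = 0.75×0.6×450×12×244 = 592.9 kN; take 527.0 kN (yield).
Tension yield (gross): A_g = 75×12 = 900 mm². φR_n = 0.90 × 300 × 900 = 243.0 kN.
Governing: min(228.2, 527.0, 243.0) = 228.2 kN → weld metal.

228.2 kN (weld metal governs)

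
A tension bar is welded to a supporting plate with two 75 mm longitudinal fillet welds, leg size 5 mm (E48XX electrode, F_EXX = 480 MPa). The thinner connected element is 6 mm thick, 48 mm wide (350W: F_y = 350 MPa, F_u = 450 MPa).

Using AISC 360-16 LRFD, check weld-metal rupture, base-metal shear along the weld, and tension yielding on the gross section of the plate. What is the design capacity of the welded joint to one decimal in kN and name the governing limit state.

90.7 kN (gross-section yield governs)

Weld metal: throat = 0.707×5 = 3.535 mm, L = 2×75 = 150 mm. φR_n = 0.75 × 0.6 × 480 × 3.535 × 150 = 114.5 kN.
Base metal shear (6 mm plate): yield φR_n = 1.0×0.6×350×6×150 = 189.0 kN; rupture φR_n = 0.75×0.6×450×6×150 = 182.3 kN; take 182.3 kN (rupture).
Tension yield (gross): A_g = 48×6 = 288 mm². φR_n = 0.90 × 350 × 288 = 90.7 kN.
Governing: min(114.5, 182.3, 90.7) = 90.7 kN → gross-section yield.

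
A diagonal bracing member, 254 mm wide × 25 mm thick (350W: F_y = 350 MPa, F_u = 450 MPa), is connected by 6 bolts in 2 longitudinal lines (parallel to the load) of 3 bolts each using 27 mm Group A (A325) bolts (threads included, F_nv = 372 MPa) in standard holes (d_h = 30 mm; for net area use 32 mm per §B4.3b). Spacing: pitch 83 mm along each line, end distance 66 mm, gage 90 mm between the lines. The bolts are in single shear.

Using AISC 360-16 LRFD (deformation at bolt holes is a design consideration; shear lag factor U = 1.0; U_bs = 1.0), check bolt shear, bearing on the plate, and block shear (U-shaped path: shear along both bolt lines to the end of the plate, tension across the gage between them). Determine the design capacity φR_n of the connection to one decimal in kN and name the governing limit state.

958.5 kN (bolt shear governs)

Bolt shear: A_b = π(27)²/4 = 572.56 mm². φR_n = 0.75 × 372 × 572.56 × 6 × 1 = 958.5 kN.
Bearing (25 mm plate, F_u = 450 MPa): end bolts L_c = 66 − 30/2 = 51, R_n = min(1.2×51×25×450, 2.4×27×25×450) = 688.5 kN/bolt; interior L_c = 83 − 30 = 53, R_n = 715.5 kN/bolt. φR_n = 0.75 × (2×688.5 + 4×715.5) = 3179.3 kN.
Block shear: shear path 2×[66+2×83] = 2×232 mm, A_gv = 11600, A_nv = 2×(232 − 2.5×32)×25 = 7600 mm²; tension across gage: (90 − 1×32)×25 = 1450 mm². R_n = min(0.6×450×7600, 0.6×350×11600) + 1.0×450×1450 = min(2052, 2436) + 652.5 = 2704.5 kN. φR_n = 0.75 × 2704.5 = 2028.4 kN.
Governing: min(958.5, 3179.3, 2028.4) = 958.5 kN → bolt shear.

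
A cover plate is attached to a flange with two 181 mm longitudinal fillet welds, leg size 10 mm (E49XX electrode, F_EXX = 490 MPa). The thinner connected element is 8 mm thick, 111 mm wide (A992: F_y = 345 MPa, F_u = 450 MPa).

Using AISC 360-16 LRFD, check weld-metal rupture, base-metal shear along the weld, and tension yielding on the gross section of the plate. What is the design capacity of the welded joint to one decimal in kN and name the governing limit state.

Weld metal: throat = 0.707×10 = 7.07 mm, L = 2×181 = 362 mm. φR_n = 0.75 × 0.6 × 490 × 7.07 × 362 = 564.3 kN.
Base metal shear (8 mm plate): yield φR_n = 1.0×0.6×345×8×362 = 599.5 kN; rupture φR_n = 0.75×0.6×450×8×362 = 586.4 kN; take 586.4 kN (rupture).
Tension yield (gross): A_g = 111×8 = 888 mm². φR_n = 0.90 × 345 × 888 = 275.7 kN.
Governing: min(564.3, 586.4, 275.7) = 275.7 kN → gross-section yield.

275.7 kN (gross-section yield governs)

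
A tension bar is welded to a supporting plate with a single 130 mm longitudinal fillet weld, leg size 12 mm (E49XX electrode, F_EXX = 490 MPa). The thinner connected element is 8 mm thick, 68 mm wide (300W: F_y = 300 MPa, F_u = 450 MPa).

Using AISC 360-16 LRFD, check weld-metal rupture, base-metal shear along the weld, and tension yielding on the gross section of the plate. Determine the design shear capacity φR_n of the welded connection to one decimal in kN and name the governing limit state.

Weld metal: throat = 0.707×12 = 8.484 mm, L = 130 mm. φR_n = 0.75 × 0.6 × 490 × 8.484 × 130 = 243.2 kN.
Base metal shear (8 mm plate): yield φR_n = 1.0×0.6×300×8×130 = 187.2 kN; rupture φR_n = 0.75×0.6×450×8×130 = 210.6 kN; take 187.2 kN (yield).
Tension yield (gross): A_g = 68×8 = 544 mm². φR_n = 0.90 × 300 × 544 = 146.9 kN.
Governing: min(243.2, 187.2, 146.9) = 146.9 kN → gross-section yield.

146.9 kN (gross-section yield governs)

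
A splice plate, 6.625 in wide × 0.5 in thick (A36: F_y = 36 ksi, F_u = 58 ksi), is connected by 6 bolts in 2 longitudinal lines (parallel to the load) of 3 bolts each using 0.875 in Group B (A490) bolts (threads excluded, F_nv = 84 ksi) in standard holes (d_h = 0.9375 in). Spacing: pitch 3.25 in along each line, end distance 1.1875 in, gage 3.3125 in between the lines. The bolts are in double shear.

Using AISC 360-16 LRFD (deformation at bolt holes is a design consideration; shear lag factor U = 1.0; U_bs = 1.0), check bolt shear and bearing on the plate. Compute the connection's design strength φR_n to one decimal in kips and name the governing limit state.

220.2 kips (bearing governs)

Bolt shear: A_b = π(0.875)²/4 = 0.60132 in². φR_n = 0.75 × 84 × 0.60132 × 6 × 2 = 454.6 kips.
Bearing (0.5 in plate, F_u = 58 ksi): end bolts L_c = 1.1875 − 0.9375/2 = 0.71875, R_n = min(1.2×0.71875×0.5×58, 2.4×0.875×0.5×58) = 25.013 kips/bolt; interior L_c = 3.25 − 0.9375 = 2.3125, R_n = 60.9 kips/bolt. φR_n = 0.75 × (2×25.013 + 4×60.9) = 220.2 kips.
Governing: min(454.6, 220.2) = 220.2 kips → bearing.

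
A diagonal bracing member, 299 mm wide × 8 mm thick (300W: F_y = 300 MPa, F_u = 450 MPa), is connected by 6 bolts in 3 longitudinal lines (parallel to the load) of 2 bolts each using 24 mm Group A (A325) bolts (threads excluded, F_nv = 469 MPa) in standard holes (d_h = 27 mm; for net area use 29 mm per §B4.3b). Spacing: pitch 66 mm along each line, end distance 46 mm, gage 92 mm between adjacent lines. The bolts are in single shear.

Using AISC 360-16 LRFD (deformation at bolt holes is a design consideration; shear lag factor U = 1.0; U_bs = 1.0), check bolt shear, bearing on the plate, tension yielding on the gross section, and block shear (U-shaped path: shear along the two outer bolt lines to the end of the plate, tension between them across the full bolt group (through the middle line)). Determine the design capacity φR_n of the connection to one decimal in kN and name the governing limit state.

562.1 kN (block shear governs)

Bolt shear: A_b = π(24)²/4 = 452.39 mm². φR_n = 0.75 × 469 × 452.39 × 6 × 1 = 954.8 kN.
Bearing (8 mm plate, F_u = 450 MPa): end bolts L_c = 46 − 27/2 = 32.5, R_n = min(1.2×32.5×8×450, 2.4×24×8×450) = 140.4 kN/bolt; interior L_c = 66 − 27 = 39, R_n = 168.48 kN/bolt. φR_n = 0.75 × (3×140.4 + 3×168.48) = 695.0 kN.
Tension yield (gross): A_g = 299×8 = 2392 mm². φR_n = 0.90 × 300 × 2392 = 645.8 kN.
Block shear: shear path 2×[46+1×66] = 2×112 mm, A_gv = 1792, A_nv = 2×(112 − 1.5×29)×8 = 1096 mm²; tension across gage: (184 − 2×29)×8 = 1008 mm². R_n = min(0.6×450×1096, 0.6×300×1792) + 1.0×450×1008 = min(295.92, 322.56) + 453.6 = 749.52 kN. φR_n = 0.75 × 749.52 = 562.1 kN.
Governing: min(954.8, 695.0, 645.8, 562.1) = 562.1 kN → block shear.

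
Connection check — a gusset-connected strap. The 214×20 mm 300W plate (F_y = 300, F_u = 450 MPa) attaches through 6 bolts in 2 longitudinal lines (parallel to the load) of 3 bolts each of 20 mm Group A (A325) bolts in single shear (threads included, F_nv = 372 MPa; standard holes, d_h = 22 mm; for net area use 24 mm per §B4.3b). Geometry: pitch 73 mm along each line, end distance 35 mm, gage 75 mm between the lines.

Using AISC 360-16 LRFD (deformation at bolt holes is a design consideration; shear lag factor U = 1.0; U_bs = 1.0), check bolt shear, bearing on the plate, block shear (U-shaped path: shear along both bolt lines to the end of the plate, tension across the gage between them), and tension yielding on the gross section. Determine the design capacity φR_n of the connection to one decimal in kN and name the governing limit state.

Bolt shear: A_b = π(20)²/4 = 314.16 mm². φR_n = 0.75 × 372 × 314.16 × 6 × 1 = 525.9 kN.
Bearing (20 mm plate, F_u = 450 MPa): end bolts L_c = 35 − 22/2 = 24, R_n = min(1.2×24×20×450, 2.4×20×20×450) = 259.2 kN/bolt; interior L_c = 73 − 22 = 51, R_n = 432 kN/bolt. φR_n = 0.75 × (2×259.2 + 4×432) = 1684.8 kN.
Block shear: shear path 2×[35+2×73] = 2×181 mm, A_gv = 7240, A_nv = 2×(181 − 2.5×24)×20 = 4840 mm²; tension across gage: (75 − 1×24)×20 = 1020 mm². R_n = min(0.6×450×4840, 0.6×300×7240) + 1.0×450×1020 = min(1306.8, 1303.2) + 459 = 1762.2 kN. φR_n = 0.75 × 1762.2 = 1321.7 kN.
Tension yield (gross): A_g = 214×20 = 4280 mm². φR_n = 0.90 × 300 × 4280 = 1155.6 kN.
Governing: min(525.9, 1684.8, 1321.7, 1155.6) = 525.9 kN → bolt shear.

525.9 kN (bolt shear governs)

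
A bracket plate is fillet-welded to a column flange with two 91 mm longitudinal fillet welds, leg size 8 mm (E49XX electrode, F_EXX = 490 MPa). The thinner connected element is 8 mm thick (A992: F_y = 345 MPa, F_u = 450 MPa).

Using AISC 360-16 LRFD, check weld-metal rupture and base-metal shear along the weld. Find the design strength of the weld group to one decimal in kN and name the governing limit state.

Weld metal: throat = 0.707×8 = 5.656 mm, L = 2×91 = 182 mm. φR_n = 0.75 × 0.6 × 490 × 5.656 × 182 = 227.0 kN.
Base metal shear (8 mm plate): yield φR_n = 1.0×0.6×345×8×182 = 301.4 kN; rupture φR_n = 0.75×0.6×450×8×182 = 294.8 kN; take 294.8 kN (rupture).
Governing: min(227.0, 294.8) = 227.0 kN → weld metal.

227.0 kN (weld metal governs)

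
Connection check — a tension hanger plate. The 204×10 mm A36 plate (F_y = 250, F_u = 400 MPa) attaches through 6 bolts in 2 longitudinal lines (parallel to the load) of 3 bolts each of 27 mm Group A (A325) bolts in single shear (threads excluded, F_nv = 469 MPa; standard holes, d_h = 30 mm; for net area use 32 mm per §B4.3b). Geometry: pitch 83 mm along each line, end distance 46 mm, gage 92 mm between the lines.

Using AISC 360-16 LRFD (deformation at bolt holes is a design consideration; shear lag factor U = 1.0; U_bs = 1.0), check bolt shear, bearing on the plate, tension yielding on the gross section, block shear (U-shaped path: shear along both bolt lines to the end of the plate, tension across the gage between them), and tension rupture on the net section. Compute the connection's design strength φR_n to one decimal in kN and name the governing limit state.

420.0 kN (net-section rupture governs)

Bolt shear: A_b = π(27)²/4 = 572.56 mm². φR_n = 0.75 × 469 × 572.56 × 6 × 1 = 1208.4 kN.
Bearing (10 mm plate, F_u = 400 MPa): end bolts L_c = 46 − 30/2 = 31, R_n = min(1.2×31×10×400, 2.4×27×10×400) = 148.8 kN/bolt; interior L_c = 83 − 30 = 53, R_n = 254.4 kN/bolt. φR_n = 0.75 × (2×148.8 + 4×254.4) = 986.4 kN.
Tension yield (gross): A_g = 204×10 = 2040 mm². φR_n = 0.90 × 250 × 2040 = 459.0 kN.
Block shear: shear path 2×[46+2×83] = 2×212 mm, A_gv = 4240, A_nv = 2×(212 − 2.5×32)×10 = 2640 mm²; tension across gage: (92 − 1×32)×10 = 600 mm². R_n = min(0.6×400×2640, 0.6×250×4240) + 1.0×400×600 = min(633.6, 636) + 240 = 873.6 kN. φR_n = 0.75 × 873.6 = 655.2 kN.
Tension rupture (net): A_n = (204 − 2×32)×10 = 1400 mm² (U = 1.0, A_e = A_n). φR_n = 0.75 × 400 × 1400 = 420.0 kN.
Governing: min(1208.4, 986.4, 459.0, 655.2, 420.0) = 420.0 kN → net-section rupture.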